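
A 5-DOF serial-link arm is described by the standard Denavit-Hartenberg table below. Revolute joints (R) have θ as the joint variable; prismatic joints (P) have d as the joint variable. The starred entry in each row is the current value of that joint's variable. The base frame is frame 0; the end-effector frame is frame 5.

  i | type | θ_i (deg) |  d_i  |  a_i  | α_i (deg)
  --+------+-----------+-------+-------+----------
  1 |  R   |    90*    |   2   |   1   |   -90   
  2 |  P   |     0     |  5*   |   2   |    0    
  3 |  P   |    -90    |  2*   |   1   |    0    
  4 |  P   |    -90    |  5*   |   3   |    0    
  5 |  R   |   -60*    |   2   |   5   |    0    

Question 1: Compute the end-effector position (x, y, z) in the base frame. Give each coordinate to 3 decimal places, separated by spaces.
-14.000 -2.500 -1.330

after link 1: o_1 = (0.0000, 1.0000, 2.0000)
after link 2: o_2 = (-5.0000, 3.0000, 2.0000)
after link 3: o_3 = (-7.0000, 3.0000, 3.0000)
after link 4: o_4 = (-12.0000, 0.0000, 3.0000)
after link 5: o_5 = (-14.0000, -2.5000, -1.3301)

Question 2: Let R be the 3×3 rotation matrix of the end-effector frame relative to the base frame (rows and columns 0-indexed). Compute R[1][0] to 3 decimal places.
-0.500

End-effector x-axis (col 0 of R) = (-0.0000,-0.5000,-0.8660)
R[1][0] = -0.5000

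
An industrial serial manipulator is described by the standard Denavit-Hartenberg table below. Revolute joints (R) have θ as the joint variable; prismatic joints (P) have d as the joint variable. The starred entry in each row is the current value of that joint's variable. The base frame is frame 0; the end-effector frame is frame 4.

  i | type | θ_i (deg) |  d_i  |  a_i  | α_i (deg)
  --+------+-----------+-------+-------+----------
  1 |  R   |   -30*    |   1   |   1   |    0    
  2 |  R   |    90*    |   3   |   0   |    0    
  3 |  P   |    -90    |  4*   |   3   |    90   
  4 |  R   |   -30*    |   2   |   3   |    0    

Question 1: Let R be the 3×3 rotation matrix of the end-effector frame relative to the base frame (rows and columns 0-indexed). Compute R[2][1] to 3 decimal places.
0.866

End-effector y-axis (col 1 of R) = (0.4330,-0.2500,0.8660)
R[2][1] = 0.8660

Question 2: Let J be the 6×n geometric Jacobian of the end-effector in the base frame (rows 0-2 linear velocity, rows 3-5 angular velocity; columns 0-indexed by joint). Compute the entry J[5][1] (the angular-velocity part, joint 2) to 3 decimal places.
1.000

axis z_1 = (0.0000,0.0000,1.0000); lever o_n−o_1 = (3.8481,-4.5311,5.5000)
cross product → J_v[:, 1] = (4.5311,3.8481,-0.0000)
J_ω[:, 1] = z_1
entry J[5][1] = 1.0000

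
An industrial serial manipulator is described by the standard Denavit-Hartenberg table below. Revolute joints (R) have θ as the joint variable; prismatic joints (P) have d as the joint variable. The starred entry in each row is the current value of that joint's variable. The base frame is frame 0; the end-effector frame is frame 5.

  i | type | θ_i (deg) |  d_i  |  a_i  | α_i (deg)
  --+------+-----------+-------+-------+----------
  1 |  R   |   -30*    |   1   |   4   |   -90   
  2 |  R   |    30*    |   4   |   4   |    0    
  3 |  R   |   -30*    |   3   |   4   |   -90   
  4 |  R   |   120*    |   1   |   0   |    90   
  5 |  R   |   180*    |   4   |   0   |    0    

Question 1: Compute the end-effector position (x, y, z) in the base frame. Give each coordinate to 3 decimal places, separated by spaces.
after link 1: o_1 = (3.4641, -2.0000, 1.0000)
after link 2: o_2 = (8.4641, -0.2679, -1.0000)
after link 3: o_3 = (13.4282, 0.3301, -1.0000)
after link 4: o_4 = (13.4282, 0.3301, -2.0000)
after link 5: o_5 = (15.4282, -3.1340, -2.0000)

15.428 -3.134 -2.000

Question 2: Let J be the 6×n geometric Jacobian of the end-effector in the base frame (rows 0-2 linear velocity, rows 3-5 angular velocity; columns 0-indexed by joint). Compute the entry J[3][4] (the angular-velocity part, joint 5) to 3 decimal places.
0.500

axis z_4 = (0.5000,-0.8660,-0.0000); lever o_n−o_4 = (2.0000,-3.4641,-0.0000)
cross product → J_v[:, 4] = (-0.0000,-0.0000,-0.0000)
J_ω[:, 4] = z_4
entry J[3][4] = 0.5000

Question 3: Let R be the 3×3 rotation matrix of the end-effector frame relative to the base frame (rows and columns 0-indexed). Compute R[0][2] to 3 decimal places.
End-effector z-axis (col 2 of R) = (0.5000,-0.8660,-0.0000)
R[0][2] = 0.5000

0.500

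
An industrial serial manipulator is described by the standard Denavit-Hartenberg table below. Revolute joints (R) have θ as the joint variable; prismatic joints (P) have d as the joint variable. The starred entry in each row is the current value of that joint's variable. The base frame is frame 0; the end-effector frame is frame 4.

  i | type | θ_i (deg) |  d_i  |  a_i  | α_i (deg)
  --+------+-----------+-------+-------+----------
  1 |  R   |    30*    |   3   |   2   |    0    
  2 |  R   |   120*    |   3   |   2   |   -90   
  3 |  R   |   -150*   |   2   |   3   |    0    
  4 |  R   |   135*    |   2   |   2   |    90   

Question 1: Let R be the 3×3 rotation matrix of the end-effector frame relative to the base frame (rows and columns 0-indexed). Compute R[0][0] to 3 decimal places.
End-effector x-axis (col 0 of R) = (-0.8365,0.4830,0.2588)
R[0][0] = -0.8365

-0.837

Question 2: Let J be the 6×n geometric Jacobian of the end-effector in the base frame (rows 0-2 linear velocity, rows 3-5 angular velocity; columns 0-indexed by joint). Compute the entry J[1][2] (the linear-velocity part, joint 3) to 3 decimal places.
1.009

axis z_2 = (-0.5000,-0.8660,0.0000); lever o_n−o_2 = (-1.4230,-3.7972,2.0176)
cross product → J_v[:, 2] = (-1.7473,1.0088,0.6662)
J_ω[:, 2] = z_2
entry J[1][2] = 1.0088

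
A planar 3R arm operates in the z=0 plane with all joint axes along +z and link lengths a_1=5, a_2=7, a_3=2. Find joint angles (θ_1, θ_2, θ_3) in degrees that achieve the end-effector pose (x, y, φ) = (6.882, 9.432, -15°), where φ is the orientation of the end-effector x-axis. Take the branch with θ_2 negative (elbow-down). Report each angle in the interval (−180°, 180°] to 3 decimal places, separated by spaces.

wrist centre = target − a_3·(cos φ, sin φ) = (4.9501, 9.9496)
cos θ_2 = (123.4993−5²−7²)/(2·5·7) = 0.7071; θ_2 = -44.9979° (elbow-down)
β = atan2(9.9496,4.9501) = 63.5487°; ψ = atan2(-4.9496,9.9499) = -26.4479°
θ_1 = β − ψ = 89.9967°
θ_3 = φ − θ_1 − θ_2 = -59.9987° (wrapped to (-180°,180°])

89.997 -44.998 -59.999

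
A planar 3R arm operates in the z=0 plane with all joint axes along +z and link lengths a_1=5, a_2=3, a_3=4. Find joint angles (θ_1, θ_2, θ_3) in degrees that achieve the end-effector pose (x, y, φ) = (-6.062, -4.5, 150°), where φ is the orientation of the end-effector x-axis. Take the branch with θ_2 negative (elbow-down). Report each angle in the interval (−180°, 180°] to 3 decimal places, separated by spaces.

wrist centre = target − a_3·(cos φ, sin φ) = (-2.5979, -6.5000)
cos θ_2 = (48.9991−5²−3²)/(2·5·3) = 0.5000; θ_2 = -60.0020° (elbow-down)
β = atan2(-6.5000,-2.5979) = -111.7854°; ψ = atan2(-2.5981,6.4999) = -21.7875°
θ_1 = β − ψ = -89.9980°
θ_3 = φ − θ_1 − θ_2 = -60.0000° (wrapped to (-180°,180°])

-89.998 -60.002 -60.000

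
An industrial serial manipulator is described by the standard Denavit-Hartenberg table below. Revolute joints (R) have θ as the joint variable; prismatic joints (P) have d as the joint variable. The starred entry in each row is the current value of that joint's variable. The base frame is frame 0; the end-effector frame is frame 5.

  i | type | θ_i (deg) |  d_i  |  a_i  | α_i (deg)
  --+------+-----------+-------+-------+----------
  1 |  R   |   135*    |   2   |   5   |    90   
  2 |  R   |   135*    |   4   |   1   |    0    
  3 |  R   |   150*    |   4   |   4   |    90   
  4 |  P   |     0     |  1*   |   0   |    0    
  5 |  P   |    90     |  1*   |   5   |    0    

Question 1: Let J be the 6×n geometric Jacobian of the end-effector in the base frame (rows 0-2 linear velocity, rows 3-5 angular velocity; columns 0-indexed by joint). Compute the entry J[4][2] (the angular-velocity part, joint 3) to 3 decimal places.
axis z_2 = (0.7071,0.7071,0.0000); lever o_n−o_2 = (6.9979,5.7300,-4.3813)
cross product → J_v[:, 2] = (-3.0981,3.0981,-0.8966)
J_ω[:, 2] = z_2
entry J[4][2] = 0.7071

0.707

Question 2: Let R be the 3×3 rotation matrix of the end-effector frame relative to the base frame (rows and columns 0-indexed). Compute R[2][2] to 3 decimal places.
End-effector z-axis (col 2 of R) = (0.6830,-0.6830,-0.2588)
R[2][2] = -0.2588

-0.259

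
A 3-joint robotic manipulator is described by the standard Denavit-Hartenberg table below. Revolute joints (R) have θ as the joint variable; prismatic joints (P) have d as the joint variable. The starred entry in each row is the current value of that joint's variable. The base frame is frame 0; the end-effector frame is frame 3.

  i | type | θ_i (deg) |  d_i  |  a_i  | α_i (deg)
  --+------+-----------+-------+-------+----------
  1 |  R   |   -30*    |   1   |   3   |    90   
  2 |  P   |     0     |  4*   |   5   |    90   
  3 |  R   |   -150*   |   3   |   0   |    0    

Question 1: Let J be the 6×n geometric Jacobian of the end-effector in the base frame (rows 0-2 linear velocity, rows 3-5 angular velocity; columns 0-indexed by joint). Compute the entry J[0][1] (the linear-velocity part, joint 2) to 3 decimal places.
prismatic axis z_1 = (-0.5000,-0.8660,0.0000)
J_v[:, 1] = z_1; J_ω[:, 1] = (0,0,0)
entry J[0][1] = -0.5000

-0.500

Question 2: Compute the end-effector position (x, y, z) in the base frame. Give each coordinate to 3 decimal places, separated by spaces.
4.928 -7.464 -2.000

after link 1: o_1 = (2.5981, -1.5000, 1.0000)
after link 2: o_2 = (4.9282, -7.4641, 1.0000)
after link 3: o_3 = (4.9282, -7.4641, -2.0000)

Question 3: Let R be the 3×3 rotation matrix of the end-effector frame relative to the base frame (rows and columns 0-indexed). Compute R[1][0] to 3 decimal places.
0.866

End-effector x-axis (col 0 of R) = (-0.5000,0.8660,-0.0000)
R[1][0] = 0.8660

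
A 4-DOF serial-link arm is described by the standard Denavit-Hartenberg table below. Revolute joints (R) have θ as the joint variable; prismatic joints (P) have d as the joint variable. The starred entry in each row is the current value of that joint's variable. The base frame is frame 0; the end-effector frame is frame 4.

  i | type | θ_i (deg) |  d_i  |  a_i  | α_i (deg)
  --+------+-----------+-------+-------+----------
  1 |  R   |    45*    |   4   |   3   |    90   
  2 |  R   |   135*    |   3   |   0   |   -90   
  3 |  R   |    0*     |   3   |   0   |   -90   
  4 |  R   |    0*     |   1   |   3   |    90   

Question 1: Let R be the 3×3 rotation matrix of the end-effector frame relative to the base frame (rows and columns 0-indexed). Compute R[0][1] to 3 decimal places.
End-effector y-axis (col 1 of R) = (-0.7071,0.7071,-0.0000)
R[0][1] = -0.7071

-0.707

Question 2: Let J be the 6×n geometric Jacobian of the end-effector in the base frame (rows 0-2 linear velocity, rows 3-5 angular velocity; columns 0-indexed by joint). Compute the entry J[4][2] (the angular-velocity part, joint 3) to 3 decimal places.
-0.500

axis z_2 = (-0.5000,-0.5000,-0.7071); lever o_n−o_2 = (-3.7071,-2.2929,0.0000)
cross product → J_v[:, 2] = (-1.6213,2.6213,-0.7071)
J_ω[:, 2] = z_2
entry J[4][2] = -0.5000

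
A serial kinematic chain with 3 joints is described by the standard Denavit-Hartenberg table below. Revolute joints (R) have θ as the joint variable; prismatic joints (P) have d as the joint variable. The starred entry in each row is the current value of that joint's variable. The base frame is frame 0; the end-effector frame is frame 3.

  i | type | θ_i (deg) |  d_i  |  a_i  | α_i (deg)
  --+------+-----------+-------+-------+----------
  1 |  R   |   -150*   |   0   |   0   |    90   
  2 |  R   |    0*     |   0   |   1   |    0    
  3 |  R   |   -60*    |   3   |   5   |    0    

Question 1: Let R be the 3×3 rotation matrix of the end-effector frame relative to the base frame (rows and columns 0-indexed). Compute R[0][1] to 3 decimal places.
-0.750

End-effector y-axis (col 1 of R) = (-0.7500,-0.4330,0.5000)
R[0][1] = -0.7500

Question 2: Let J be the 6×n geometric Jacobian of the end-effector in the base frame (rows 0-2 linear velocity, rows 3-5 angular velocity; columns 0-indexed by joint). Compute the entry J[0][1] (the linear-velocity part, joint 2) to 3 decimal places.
axis z_1 = (-0.5000,0.8660,0.0000); lever o_n−o_1 = (-4.5311,0.8481,-4.3301)
cross product → J_v[:, 1] = (-3.7500,-2.1651,3.5000)
J_ω[:, 1] = z_1
entry J[0][1] = -3.7500

-3.750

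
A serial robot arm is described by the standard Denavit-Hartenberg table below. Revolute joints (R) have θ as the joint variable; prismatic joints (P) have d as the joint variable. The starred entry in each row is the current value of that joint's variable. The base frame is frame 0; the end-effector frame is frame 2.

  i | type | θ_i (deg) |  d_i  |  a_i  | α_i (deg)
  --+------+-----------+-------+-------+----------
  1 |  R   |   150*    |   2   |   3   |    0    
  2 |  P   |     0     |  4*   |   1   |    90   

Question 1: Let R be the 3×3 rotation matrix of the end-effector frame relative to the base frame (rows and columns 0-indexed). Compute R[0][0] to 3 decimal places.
End-effector x-axis (col 0 of R) = (-0.8660,0.5000,0.0000)
R[0][0] = -0.8660

-0.866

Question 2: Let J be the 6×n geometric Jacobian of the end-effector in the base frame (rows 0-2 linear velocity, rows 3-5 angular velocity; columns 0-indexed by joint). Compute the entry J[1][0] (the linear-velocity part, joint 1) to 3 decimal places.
-3.464

axis z_0 = ẑ; lever o_n−o_0 = (-3.4641,2.0000,6.0000)
cross product → J_v[:, 0] = (-2.0000,-3.4641,0.0000)
J_ω[:, 0] = z_0
entry J[1][0] = -3.4641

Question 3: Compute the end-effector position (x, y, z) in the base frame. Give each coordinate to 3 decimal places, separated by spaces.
-3.464 2.000 6.000

after link 1: o_1 = (-2.5981, 1.5000, 2.0000)
after link 2: o_2 = (-3.4641, 2.0000, 6.0000)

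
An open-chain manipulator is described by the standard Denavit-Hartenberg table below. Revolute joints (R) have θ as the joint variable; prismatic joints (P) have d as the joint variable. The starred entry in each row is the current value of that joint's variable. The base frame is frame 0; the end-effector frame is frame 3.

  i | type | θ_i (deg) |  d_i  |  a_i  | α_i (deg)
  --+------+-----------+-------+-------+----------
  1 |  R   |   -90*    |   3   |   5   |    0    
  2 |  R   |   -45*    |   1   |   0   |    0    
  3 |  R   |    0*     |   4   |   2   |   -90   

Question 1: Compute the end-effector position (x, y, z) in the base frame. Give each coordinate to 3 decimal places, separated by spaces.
-1.414 -6.414 8.000

after link 1: o_1 = (0.0000, -5.0000, 3.0000)
after link 2: o_2 = (0.0000, -5.0000, 4.0000)
after link 3: o_3 = (-1.4142, -6.4142, 8.0000)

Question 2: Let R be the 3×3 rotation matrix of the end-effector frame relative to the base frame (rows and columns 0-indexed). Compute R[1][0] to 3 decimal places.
-0.707

End-effector x-axis (col 0 of R) = (-0.7071,-0.7071,0.0000)
R[1][0] = -0.7071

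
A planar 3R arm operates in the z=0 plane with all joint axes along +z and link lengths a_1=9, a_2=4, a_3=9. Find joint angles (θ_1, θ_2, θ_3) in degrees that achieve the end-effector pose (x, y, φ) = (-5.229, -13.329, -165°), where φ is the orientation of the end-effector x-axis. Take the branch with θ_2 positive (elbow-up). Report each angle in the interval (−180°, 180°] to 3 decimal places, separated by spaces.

wrist centre = target − a_3·(cos φ, sin φ) = (3.4643, -10.9996)
cos θ_2 = (132.9934−9²−4²)/(2·9·4) = 0.4999; θ_2 = 60.0060° (elbow-up)
β = atan2(-10.9996,3.4643) = -72.5182°; ψ = atan2(3.4643,10.9996) = 17.4817°
θ_1 = β − ψ = -89.9999°
θ_3 = φ − θ_1 − θ_2 = -135.0061° (wrapped to (-180°,180°])

-90.000 60.006 -135.006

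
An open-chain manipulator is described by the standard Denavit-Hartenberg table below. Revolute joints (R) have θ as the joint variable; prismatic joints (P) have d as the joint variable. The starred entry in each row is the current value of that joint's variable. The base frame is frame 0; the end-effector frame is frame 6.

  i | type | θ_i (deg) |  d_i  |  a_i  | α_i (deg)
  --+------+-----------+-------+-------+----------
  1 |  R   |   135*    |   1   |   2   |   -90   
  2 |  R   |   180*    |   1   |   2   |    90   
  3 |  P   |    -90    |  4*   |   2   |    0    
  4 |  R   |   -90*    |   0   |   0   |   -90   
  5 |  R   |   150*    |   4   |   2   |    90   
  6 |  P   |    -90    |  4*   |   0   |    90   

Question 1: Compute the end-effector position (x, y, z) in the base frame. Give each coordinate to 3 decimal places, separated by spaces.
3.346 3.725 1.464

after link 1: o_1 = (-1.4142, 1.4142, 1.0000)
after link 2: o_2 = (-0.7071, -0.7071, 1.0000)
after link 3: o_3 = (0.7071, 0.7071, -3.0000)
after link 4: o_4 = (0.7071, 0.7071, -3.0000)
after link 5: o_5 = (4.7603, 2.3108, -2.0000)
after link 6: o_6 = (3.3461, 3.7250, 1.4641)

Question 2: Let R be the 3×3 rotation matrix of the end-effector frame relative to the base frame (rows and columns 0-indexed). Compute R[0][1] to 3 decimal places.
-0.354

End-effector y-axis (col 1 of R) = (-0.3536,0.3536,0.8660)
R[0][1] = -0.3536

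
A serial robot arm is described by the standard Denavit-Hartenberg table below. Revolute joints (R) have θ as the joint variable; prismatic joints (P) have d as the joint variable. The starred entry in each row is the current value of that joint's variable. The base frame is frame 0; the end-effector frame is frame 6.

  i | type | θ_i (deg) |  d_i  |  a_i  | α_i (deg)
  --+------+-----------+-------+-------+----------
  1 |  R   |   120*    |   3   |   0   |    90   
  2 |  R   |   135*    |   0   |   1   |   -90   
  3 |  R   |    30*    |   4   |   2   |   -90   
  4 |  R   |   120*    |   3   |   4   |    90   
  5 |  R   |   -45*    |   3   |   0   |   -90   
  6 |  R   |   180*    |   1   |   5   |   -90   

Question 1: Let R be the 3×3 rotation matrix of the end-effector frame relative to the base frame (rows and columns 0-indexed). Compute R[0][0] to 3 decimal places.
End-effector x-axis (col 0 of R) = (-0.4837,-0.7406,-0.4665)
R[0][0] = -0.4837

-0.484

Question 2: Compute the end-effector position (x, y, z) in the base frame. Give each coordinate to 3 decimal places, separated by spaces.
after link 1: o_1 = (0.0000, 0.0000, 3.0000)
after link 2: o_2 = (0.3536, -0.6124, 3.7071)
after link 3: o_3 = (1.5141, -4.6225, 2.1034)
after link 4: o_4 = (-2.2373, -1.3210, 2.2675)
after link 5: o_5 = (-3.0971, -2.4298, 4.9192)
after link 6: o_6 = (-6.3425, -5.5715, 2.5531)

-6.342 -5.571 2.553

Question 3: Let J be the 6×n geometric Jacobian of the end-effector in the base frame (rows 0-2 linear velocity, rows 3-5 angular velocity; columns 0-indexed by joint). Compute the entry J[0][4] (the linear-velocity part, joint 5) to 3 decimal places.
3.651

axis z_4 = (-0.2866,-0.3696,0.8839); lever o_n−o_4 = (-4.1051,-4.2504,0.2856)
cross product → J_v[:, 4] = (3.6513,-3.5466,-0.2990)
J_ω[:, 4] = z_4
entry J[0][4] = 3.6513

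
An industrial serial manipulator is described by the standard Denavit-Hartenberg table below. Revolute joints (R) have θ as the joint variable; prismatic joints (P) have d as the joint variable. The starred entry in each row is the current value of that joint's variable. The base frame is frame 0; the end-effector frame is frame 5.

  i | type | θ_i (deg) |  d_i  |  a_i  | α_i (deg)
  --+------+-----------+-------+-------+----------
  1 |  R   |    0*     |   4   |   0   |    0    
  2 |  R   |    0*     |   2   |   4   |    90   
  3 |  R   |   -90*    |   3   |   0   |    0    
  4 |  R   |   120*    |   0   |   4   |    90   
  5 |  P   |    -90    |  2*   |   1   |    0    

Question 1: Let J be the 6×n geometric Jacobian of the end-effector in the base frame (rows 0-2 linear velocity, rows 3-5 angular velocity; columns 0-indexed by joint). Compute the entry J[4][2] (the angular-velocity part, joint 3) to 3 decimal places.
-1.000

axis z_2 = (0.0000,-1.0000,0.0000); lever o_n−o_2 = (4.4641,-2.0000,0.2679)
cross product → J_v[:, 2] = (-0.2679,0.0000,4.4641)
J_ω[:, 2] = z_2
entry J[4][2] = -1.0000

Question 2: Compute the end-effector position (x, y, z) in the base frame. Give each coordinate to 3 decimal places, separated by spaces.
after link 1: o_1 = (0.0000, 0.0000, 4.0000)
after link 2: o_2 = (4.0000, 0.0000, 6.0000)
after link 3: o_3 = (4.0000, -3.0000, 6.0000)
after link 4: o_4 = (7.4641, -3.0000, 8.0000)
after link 5: o_5 = (8.4641, -2.0000, 6.2679)

8.464 -2.000 6.268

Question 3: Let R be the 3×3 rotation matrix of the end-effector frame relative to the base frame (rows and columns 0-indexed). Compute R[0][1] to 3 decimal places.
End-effector y-axis (col 1 of R) = (0.8660,-0.0000,0.5000)
R[0][1] = 0.8660

0.866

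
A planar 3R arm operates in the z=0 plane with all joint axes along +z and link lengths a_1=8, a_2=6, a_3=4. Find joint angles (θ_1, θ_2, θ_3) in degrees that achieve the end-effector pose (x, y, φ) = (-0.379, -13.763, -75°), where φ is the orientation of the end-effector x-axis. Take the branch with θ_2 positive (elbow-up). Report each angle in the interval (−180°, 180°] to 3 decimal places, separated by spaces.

-135.001 90.002 -30.001

wrist centre = target − a_3·(cos φ, sin φ) = (-1.4143, -9.8993)
cos θ_2 = (99.9963−8²−6²)/(2·8·6) = -0.0000; θ_2 = 90.0022° (elbow-up)
β = atan2(-9.8993,-1.4143) = -98.1306°; ψ = atan2(6.0000,7.9998) = 36.8707°
θ_1 = β − ψ = -135.0013°
θ_3 = φ − θ_1 − θ_2 = -30.0009° (wrapped to (-180°,180°])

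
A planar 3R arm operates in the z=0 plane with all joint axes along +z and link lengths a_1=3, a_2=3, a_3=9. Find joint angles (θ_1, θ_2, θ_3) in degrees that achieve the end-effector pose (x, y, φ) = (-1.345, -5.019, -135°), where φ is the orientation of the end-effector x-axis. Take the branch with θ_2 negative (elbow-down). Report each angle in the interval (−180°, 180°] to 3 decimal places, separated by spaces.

45.003 -60.004 -119.999

wrist centre = target − a_3·(cos φ, sin φ) = (5.0190, 1.3450)
cos θ_2 = (26.9989−3²−3²)/(2·3·3) = 0.4999; θ_2 = -60.0041° (elbow-down)
β = atan2(1.3450,5.0190) = 15.0014°; ψ = atan2(-2.5982,4.4998) = -30.0020°
θ_1 = β − ψ = 45.0035°
θ_3 = φ − θ_1 − θ_2 = -119.9994° (wrapped to (-180°,180°])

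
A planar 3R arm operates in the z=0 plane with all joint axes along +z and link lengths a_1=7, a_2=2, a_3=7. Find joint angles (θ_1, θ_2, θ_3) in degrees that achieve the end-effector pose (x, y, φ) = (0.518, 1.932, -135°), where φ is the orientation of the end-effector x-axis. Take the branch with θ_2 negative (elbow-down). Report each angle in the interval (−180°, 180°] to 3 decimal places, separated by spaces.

58.060 -29.975 -163.084

wrist centre = target − a_3·(cos φ, sin φ) = (5.4677, 6.8817)
cos θ_2 = (77.2547−7²−2²)/(2·7·2) = 0.8662; θ_2 = -29.9754° (elbow-down)
β = atan2(6.8817,5.4677) = 51.5318°; ψ = atan2(-0.9993,8.7325) = -6.5280°
θ_1 = β − ψ = 58.0598°
θ_3 = φ − θ_1 − θ_2 = -163.0844° (wrapped to (-180°,180°])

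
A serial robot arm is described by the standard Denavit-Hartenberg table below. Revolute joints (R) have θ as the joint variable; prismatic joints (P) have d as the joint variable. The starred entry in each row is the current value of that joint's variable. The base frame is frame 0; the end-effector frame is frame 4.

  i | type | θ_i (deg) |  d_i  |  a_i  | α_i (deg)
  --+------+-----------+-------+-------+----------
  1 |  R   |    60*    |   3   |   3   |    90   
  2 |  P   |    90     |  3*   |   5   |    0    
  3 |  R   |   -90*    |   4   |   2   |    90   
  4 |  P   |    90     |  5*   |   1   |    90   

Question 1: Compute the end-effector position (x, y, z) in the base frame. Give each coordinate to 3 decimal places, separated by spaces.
after link 1: o_1 = (1.5000, 2.5981, 3.0000)
after link 2: o_2 = (4.0981, 1.0981, 8.0000)
after link 3: o_3 = (8.5622, 0.8301, 8.0000)
after link 4: o_4 = (9.4282, 0.3301, 3.0000)

9.428 0.330 3.000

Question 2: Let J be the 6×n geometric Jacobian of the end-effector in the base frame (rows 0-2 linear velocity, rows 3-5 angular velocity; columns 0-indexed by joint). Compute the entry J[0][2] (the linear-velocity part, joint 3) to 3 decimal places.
2.500

axis z_2 = (0.8660,-0.5000,0.0000); lever o_n−o_2 = (5.3301,-0.7679,-5.0000)
cross product → J_v[:, 2] = (2.5000,4.3301,2.0000)
J_ω[:, 2] = z_2
entry J[0][2] = 2.5000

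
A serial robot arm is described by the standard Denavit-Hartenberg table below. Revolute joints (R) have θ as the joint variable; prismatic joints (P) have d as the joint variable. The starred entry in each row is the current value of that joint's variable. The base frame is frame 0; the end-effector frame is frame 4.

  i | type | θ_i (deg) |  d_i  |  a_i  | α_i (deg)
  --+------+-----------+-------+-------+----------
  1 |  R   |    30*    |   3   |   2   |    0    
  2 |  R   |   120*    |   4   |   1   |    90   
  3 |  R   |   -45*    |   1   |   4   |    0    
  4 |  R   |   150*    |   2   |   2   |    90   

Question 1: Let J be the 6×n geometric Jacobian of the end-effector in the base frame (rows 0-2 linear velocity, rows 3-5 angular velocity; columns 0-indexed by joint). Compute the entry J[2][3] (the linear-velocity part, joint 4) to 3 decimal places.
-0.518

axis z_3 = (0.5000,0.8660,0.0000); lever o_n−o_3 = (1.4483,1.4732,1.9319)
cross product → J_v[:, 3] = (1.6730,-0.9659,-0.5176)
J_ω[:, 3] = z_3
entry J[2][3] = -0.5176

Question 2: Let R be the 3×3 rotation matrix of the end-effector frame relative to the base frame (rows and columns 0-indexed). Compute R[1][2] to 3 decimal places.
0.483

End-effector z-axis (col 2 of R) = (-0.8365,0.4830,0.2588)
R[1][2] = 0.4830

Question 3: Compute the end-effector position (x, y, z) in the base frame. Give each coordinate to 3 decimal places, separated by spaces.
after link 1: o_1 = (1.7321, 1.0000, 3.0000)
after link 2: o_2 = (0.8660, 1.5000, 7.0000)
after link 3: o_3 = (-1.0835, 3.7802, 4.1716)
after link 4: o_4 = (0.3648, 5.2535, 6.1034)

0.365 5.253 6.103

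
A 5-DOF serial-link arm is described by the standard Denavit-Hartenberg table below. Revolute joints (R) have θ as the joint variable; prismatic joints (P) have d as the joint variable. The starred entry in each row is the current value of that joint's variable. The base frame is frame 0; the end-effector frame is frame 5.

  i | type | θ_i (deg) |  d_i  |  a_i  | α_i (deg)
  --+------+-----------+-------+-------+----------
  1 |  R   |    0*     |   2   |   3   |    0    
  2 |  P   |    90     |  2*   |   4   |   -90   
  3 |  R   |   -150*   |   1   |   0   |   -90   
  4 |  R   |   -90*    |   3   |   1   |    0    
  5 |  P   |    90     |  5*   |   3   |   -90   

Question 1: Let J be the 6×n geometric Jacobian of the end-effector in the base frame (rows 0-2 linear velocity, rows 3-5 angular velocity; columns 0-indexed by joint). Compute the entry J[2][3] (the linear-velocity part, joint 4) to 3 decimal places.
0.500

axis z_3 = (0.0000,0.5000,0.8660); lever o_n−o_3 = (-1.0000,1.4019,8.4282)
cross product → J_v[:, 3] = (3.0000,-0.8660,0.5000)
J_ω[:, 3] = z_3
entry J[2][3] = 0.5000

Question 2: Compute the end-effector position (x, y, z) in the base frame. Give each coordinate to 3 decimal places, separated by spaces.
1.000 5.402 12.428

after link 1: o_1 = (3.0000, 0.0000, 2.0000)
after link 2: o_2 = (3.0000, 4.0000, 4.0000)
after link 3: o_3 = (2.0000, 4.0000, 4.0000)
after link 4: o_4 = (1.0000, 5.5000, 6.5981)
after link 5: o_5 = (1.0000, 5.4019, 12.4282)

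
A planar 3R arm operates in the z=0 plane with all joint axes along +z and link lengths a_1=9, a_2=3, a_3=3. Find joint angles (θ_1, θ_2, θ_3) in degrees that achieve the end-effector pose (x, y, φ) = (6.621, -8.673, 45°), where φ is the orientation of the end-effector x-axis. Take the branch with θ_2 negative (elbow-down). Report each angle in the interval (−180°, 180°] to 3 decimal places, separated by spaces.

-60.001 -30.002 135.003

wrist centre = target − a_3·(cos φ, sin φ) = (4.4997, -10.7943)
cos θ_2 = (136.7645−9²−3²)/(2·9·3) = 0.8660; θ_2 = -30.0019° (elbow-down)
β = atan2(-10.7943,4.4997) = -67.3709°; ψ = atan2(-1.5001,11.5980) = -7.3697°
θ_1 = β − ψ = -60.0012°
θ_3 = φ − θ_1 − θ_2 = 135.0031° (wrapped to (-180°,180°])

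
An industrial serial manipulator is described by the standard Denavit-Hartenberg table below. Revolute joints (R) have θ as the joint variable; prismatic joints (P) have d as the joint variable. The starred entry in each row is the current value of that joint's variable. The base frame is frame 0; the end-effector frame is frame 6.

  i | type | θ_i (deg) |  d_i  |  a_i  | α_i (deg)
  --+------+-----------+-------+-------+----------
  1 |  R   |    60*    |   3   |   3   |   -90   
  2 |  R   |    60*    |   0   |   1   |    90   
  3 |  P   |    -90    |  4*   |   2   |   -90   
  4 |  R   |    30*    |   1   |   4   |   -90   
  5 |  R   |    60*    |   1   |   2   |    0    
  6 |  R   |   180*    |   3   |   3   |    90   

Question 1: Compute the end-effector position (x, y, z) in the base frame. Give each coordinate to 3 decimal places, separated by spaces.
4.316 1.413 -0.089

after link 1: o_1 = (1.5000, 2.5981, 3.0000)
after link 2: o_2 = (1.7500, 3.0311, 2.1340)
after link 3: o_3 = (5.2141, 5.0311, 4.1340)
after link 4: o_4 = (7.5981, 2.2321, 2.2679)
after link 5: o_5 = (6.8905, 0.2745, 3.0849)
after link 6: o_6 = (4.3158, 1.4130, -0.0891)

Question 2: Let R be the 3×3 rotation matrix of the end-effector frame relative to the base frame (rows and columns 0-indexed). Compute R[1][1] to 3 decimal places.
End-effector y-axis (col 1 of R) = (-0.8080,-0.3995,-0.4330)
R[1][1] = -0.3995

-0.400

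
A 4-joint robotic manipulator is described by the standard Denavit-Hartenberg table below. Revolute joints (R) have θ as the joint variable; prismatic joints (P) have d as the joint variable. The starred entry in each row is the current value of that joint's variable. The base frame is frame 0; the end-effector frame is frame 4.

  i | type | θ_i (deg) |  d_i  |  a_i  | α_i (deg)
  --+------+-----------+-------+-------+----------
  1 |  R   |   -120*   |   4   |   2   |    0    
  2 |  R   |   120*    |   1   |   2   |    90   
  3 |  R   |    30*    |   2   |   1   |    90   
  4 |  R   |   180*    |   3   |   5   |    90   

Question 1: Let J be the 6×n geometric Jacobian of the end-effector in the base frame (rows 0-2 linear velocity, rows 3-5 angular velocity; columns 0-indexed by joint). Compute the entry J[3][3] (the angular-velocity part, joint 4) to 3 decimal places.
0.500

axis z_3 = (0.5000,-0.0000,-0.8660); lever o_n−o_3 = (-2.8301,-0.0000,-5.0981)
cross product → J_v[:, 3] = (-0.0000,5.0000,-0.0000)
J_ω[:, 3] = z_3
entry J[3][3] = 0.5000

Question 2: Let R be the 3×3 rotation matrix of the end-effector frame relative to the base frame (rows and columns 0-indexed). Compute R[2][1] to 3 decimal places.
End-effector y-axis (col 1 of R) = (0.5000,-0.0000,-0.8660)
R[2][1] = -0.8660

-0.866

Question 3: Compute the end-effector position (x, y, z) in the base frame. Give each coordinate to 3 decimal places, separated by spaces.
after link 1: o_1 = (-1.0000, -1.7321, 4.0000)
after link 2: o_2 = (1.0000, -1.7321, 5.0000)
after link 3: o_3 = (1.8660, -3.7321, 5.5000)
after link 4: o_4 = (-0.9641, -3.7321, 0.4019)

-0.964 -3.732 0.402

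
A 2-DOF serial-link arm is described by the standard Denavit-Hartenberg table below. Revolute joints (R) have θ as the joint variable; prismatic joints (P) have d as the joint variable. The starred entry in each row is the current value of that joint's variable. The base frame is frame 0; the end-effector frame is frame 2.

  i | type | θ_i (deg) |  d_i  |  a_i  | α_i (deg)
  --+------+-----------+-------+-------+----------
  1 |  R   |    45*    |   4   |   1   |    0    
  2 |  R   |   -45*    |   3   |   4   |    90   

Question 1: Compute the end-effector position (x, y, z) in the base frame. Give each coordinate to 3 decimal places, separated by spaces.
after link 1: o_1 = (0.7071, 0.7071, 4.0000)
after link 2: o_2 = (4.7071, 0.7071, 7.0000)

4.707 0.707 7.000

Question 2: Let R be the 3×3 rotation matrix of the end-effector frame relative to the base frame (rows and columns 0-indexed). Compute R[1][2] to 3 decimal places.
End-effector z-axis (col 2 of R) = (0.0000,-1.0000,0.0000)
R[1][2] = -1.0000

-1.000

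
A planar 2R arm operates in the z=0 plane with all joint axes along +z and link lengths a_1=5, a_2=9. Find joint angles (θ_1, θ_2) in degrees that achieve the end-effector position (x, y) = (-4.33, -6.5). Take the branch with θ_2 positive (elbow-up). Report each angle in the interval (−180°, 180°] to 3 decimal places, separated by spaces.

150.000 120.001

cos θ_2 = (60.9989−5²−9²)/(2·5·9) = -0.5000; θ_2 = 120.0008° (elbow-up)
β = atan2(-6.5000,-4.3300) = -123.6697°; ψ = atan2(7.7942,0.4999) = 86.3303°
θ_1 = β − ψ = -210.0000°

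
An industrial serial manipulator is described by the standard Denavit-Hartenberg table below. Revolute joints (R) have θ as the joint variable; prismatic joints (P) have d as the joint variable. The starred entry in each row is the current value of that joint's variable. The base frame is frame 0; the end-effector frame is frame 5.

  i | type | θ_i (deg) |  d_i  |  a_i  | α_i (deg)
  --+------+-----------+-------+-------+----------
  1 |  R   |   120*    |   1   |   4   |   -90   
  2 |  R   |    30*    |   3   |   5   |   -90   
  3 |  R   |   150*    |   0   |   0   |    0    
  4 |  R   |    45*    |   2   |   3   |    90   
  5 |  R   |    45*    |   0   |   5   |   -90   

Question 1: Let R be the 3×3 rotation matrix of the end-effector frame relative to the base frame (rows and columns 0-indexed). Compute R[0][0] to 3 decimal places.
0.314

End-effector x-axis (col 0 of R) = (0.3140,-0.9100,-0.2709)
R[0][0] = 0.3140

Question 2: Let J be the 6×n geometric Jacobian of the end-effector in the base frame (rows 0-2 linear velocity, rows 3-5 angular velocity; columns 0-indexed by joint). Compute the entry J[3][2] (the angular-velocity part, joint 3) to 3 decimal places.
axis z_2 = (0.2500,-0.4330,-0.8660); lever o_n−o_2 = (2.6525,-7.9773,-1.6375)
cross product → J_v[:, 2] = (-6.1995,-1.8878,-0.8458)
J_ω[:, 2] = z_2
entry J[3][2] = 0.2500

0.250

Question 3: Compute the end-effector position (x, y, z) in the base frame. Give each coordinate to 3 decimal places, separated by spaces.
after link 1: o_1 = (-2.0000, 3.4641, 1.0000)
after link 2: o_2 = (-6.7631, 5.7141, -1.5000)
after link 3: o_3 = (-6.7631, 5.7141, -1.5000)
after link 4: o_4 = (-5.6808, 2.2865, -1.7832)
after link 5: o_5 = (-4.1106, -2.2632, -3.1375)

-4.111 -2.263 -3.137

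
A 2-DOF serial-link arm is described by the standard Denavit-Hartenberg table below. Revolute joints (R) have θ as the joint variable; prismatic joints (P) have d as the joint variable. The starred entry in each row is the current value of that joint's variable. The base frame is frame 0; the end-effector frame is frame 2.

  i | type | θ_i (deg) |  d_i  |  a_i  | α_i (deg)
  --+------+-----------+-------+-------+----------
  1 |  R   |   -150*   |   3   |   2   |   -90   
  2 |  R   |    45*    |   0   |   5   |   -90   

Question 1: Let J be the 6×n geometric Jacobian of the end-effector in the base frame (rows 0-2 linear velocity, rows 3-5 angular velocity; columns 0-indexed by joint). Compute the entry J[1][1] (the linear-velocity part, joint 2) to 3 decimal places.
1.768

axis z_1 = (0.5000,-0.8660,0.0000); lever o_n−o_1 = (-3.0619,-1.7678,-3.5355)
cross product → J_v[:, 1] = (3.0619,1.7678,-3.5355)
J_ω[:, 1] = z_1
entry J[1][1] = 1.7678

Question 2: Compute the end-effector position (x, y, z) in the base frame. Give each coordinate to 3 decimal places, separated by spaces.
after link 1: o_1 = (-1.7321, -1.0000, 3.0000)
after link 2: o_2 = (-4.7939, -2.7678, -0.5355)

-4.794 -2.768 -0.536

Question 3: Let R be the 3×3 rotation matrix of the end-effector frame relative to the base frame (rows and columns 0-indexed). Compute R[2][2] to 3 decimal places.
End-effector z-axis (col 2 of R) = (0.6124,0.3536,-0.7071)
R[2][2] = -0.7071

-0.707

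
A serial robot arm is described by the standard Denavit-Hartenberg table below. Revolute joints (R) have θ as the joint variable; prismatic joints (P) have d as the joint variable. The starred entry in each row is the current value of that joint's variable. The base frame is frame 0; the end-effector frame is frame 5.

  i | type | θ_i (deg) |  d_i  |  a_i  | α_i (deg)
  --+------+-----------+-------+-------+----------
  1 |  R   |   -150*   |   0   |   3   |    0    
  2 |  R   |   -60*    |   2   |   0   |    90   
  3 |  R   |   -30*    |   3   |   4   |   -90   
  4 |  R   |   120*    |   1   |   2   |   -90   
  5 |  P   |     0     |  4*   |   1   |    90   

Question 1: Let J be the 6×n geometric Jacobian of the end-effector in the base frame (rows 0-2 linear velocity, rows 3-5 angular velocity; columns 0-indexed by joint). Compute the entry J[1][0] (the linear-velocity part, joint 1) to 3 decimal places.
axis z_0 = ẑ; lever o_n−o_0 = (-1.1071,0.4127,3.3481)
cross product → J_v[:, 0] = (-0.4127,-1.1071,0.0000)
J_ω[:, 0] = z_0
entry J[1][0] = -1.1071

-1.107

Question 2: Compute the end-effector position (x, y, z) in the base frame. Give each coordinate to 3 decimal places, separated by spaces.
after link 1: o_1 = (-2.5981, -1.5000, 0.0000)
after link 2: o_2 = (-2.5981, -1.5000, 2.0000)
after link 3: o_3 = (-4.0981, 2.8301, 0.0000)
after link 4: o_4 = (-4.6471, 1.1471, 1.3660)
after link 5: o_5 = (-1.1071, 0.4127, 3.3481)

-1.107 0.413 3.348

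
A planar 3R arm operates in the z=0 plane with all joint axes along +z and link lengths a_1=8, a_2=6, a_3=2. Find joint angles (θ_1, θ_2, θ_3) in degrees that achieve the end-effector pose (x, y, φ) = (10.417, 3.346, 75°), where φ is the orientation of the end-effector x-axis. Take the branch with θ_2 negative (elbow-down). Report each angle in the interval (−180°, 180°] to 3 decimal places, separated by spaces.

45.000 -90.002 120.001

wrist centre = target − a_3·(cos φ, sin φ) = (9.8994, 1.4141)
cos θ_2 = (99.9972−8²−6²)/(2·8·6) = -0.0000; θ_2 = -90.0017° (elbow-down)
β = atan2(1.4141,9.8994) = 8.1298°; ψ = atan2(-6.0000,7.9998) = -36.8705°
θ_1 = β − ψ = 45.0003°
θ_3 = φ − θ_1 − θ_2 = 120.0013° (wrapped to (-180°,180°])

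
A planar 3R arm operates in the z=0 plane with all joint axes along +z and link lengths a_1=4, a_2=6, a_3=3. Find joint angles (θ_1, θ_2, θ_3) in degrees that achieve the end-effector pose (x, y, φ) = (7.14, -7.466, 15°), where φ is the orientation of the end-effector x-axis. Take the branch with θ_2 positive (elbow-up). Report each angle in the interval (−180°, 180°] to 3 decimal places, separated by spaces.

wrist centre = target − a_3·(cos φ, sin φ) = (4.2422, -8.2425)
cos θ_2 = (85.9346−4²−6²)/(2·4·6) = 0.7070; θ_2 = 45.0111° (elbow-up)
β = atan2(-8.2425,4.2422) = -62.7661°; ψ = atan2(4.2435,8.2418) = 27.2426°
θ_1 = β − ψ = -90.0086°
θ_3 = φ − θ_1 − θ_2 = 59.9975° (wrapped to (-180°,180°])

-90.009 45.011 59.998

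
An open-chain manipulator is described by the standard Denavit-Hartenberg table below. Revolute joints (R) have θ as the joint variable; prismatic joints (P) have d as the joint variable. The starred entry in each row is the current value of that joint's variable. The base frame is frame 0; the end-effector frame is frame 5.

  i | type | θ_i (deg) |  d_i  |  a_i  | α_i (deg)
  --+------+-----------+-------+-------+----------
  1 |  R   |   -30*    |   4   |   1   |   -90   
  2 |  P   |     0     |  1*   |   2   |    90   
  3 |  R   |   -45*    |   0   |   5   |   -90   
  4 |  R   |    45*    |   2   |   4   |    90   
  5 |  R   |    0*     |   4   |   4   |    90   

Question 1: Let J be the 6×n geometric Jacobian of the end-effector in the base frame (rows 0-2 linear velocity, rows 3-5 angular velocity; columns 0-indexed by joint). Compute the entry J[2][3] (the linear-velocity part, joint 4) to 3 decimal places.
axis z_3 = (0.9659,0.2588,0.0000); lever o_n−o_3 = (4.1280,-7.6785,-2.8284)
cross product → J_v[:, 3] = (-0.7321,2.7321,-8.4853)
J_ω[:, 3] = z_3
entry J[2][3] = -8.4853

-8.485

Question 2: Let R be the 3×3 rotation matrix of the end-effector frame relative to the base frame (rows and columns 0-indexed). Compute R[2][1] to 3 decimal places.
0.707

End-effector y-axis (col 1 of R) = (0.1830,-0.6830,0.7071)
R[2][1] = 0.7071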